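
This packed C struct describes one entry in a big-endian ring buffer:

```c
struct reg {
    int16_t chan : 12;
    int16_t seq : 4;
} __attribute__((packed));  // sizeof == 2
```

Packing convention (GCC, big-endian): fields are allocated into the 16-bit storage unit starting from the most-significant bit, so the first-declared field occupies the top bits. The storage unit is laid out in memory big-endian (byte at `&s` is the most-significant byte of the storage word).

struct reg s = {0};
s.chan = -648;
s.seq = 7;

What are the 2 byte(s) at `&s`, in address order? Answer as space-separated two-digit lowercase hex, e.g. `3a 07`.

[4+:12] chan=-648 & 0xfff = 0xd78; word=0xd780
[0+:4] seq=7 & 0xf = 0x7; word=0xd787
word = 0xd787 → big-endian bytes:
  [0]=0xd7  [1]=0x87

d7 87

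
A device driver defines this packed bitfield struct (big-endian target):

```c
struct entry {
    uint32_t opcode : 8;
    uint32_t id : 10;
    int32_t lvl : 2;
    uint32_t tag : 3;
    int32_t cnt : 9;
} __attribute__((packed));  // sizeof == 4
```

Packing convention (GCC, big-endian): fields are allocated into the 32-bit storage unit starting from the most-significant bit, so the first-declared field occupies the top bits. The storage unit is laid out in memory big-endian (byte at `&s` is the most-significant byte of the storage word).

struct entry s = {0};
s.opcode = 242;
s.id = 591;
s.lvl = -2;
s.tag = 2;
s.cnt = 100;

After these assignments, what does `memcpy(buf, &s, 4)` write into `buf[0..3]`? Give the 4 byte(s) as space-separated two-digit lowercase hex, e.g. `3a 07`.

f2 93 e4 64

opcode:8 = 242 → 0xf2 << 24 → word 0xf2000000
id:10 = 591 → 0x24f << 14 → word 0xf293c000
lvl:2 = -2 → 0x2 << 12 → word 0xf293e000
tag:3 = 2 → 0x2 << 9 → word 0xf293e400
cnt:9 = 100 → 0x64 << 0 → word 0xf293e464
word = 0xf293e464 → big-endian bytes:
  [0]=0xf2  [1]=0x93  [2]=0xe4  [3]=0x64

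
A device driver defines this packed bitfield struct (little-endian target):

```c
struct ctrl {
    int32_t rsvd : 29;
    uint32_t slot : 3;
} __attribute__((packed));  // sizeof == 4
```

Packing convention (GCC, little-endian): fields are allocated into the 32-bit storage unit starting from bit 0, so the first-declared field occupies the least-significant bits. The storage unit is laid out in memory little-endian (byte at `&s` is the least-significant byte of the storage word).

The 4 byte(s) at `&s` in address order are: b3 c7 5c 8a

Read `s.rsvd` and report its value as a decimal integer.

173852595

[0]=0xb3 [1]=0xc7 [2]=0x5c [3]=0x8a (little-endian) → word 0x8a5cc7b3
rsvd:29 @ bit 0 → (0x8a5cc7b3>>0)&0x1fffffff = 0xa5cc7b3  ←
slot:3 @ bit 29 → (0x8a5cc7b3>>29)&0x7 = 0x4
rsvd signed 29b, MSB=0: value = 173852595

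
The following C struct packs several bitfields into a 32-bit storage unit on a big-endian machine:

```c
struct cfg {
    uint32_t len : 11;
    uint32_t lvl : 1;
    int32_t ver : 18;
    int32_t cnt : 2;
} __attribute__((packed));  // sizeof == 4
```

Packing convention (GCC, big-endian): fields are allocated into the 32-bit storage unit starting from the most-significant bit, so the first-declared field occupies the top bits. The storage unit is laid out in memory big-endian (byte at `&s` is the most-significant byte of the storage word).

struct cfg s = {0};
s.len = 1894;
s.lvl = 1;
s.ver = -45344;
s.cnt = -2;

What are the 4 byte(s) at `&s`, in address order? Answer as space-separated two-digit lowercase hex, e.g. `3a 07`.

ec dd 3b 82

[21+:11] len=1894 & 0x7ff = 0x766; word=0xecc00000
[20+:1] lvl=1 & 0x1 = 0x1; word=0xecd00000
[2+:18] ver=-45344 & 0x3ffff = 0x34ee0; word=0xecdd3b80
[0+:2] cnt=-2 & 0x3 = 0x2; word=0xecdd3b82
word = 0xecdd3b82 → big-endian bytes:
  [0]=0xec  [1]=0xdd  [2]=0x3b  [3]=0x82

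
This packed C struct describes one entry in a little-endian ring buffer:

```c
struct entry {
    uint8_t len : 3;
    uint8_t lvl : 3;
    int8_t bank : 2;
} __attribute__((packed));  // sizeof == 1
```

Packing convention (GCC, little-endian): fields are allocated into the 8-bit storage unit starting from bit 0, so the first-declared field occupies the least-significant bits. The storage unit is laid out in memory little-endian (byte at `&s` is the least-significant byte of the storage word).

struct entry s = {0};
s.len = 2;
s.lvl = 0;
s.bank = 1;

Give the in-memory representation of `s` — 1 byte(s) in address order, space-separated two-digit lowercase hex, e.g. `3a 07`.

42

len:3 = 2 → 0x2 << 0 → word 0x02
lvl:3 = 0 → 0x0 << 3 → word 0x02
bank:2 = 1 → 0x1 << 6 → word 0x42
word = 0x42 → little-endian bytes:
  [0]=0x42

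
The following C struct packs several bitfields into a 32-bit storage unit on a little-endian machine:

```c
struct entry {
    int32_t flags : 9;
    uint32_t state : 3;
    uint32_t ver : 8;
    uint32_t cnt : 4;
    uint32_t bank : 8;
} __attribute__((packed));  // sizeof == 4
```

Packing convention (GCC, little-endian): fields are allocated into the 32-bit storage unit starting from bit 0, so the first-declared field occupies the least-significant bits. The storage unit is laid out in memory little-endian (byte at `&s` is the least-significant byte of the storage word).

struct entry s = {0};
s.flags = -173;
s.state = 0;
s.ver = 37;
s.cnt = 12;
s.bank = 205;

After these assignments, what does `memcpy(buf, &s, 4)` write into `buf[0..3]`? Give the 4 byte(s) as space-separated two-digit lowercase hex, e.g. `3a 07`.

flags:9 = -173 → 0x153 << 0 → word 0x00000153
state:3 = 0 → 0x0 << 9 → word 0x00000153
ver:8 = 37 → 0x25 << 12 → word 0x00025153
cnt:4 = 12 → 0xc << 20 → word 0x00c25153
bank:8 = 205 → 0xcd << 24 → word 0xcdc25153
word = 0xcdc25153 → little-endian bytes:
  [0]=0x53  [1]=0x51  [2]=0xc2  [3]=0xcd

53 51 c2 cd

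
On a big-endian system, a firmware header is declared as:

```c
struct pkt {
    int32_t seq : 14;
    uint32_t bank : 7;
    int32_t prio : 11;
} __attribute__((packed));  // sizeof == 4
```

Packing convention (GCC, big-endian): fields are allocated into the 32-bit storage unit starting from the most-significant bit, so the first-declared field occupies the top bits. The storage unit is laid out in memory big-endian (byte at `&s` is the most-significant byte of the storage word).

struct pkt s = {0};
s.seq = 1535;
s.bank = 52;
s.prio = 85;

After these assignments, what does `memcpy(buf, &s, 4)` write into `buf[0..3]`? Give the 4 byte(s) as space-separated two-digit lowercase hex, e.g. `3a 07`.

17 fd a0 55

seq:14 = 1535 → 0x5ff << 18 → word 0x17fc0000
bank:7 = 52 → 0x34 << 11 → word 0x17fda000
prio:11 = 85 → 0x55 << 0 → word 0x17fda055
word = 0x17fda055 → big-endian bytes:
  [0]=0x17  [1]=0xfd  [2]=0xa0  [3]=0x55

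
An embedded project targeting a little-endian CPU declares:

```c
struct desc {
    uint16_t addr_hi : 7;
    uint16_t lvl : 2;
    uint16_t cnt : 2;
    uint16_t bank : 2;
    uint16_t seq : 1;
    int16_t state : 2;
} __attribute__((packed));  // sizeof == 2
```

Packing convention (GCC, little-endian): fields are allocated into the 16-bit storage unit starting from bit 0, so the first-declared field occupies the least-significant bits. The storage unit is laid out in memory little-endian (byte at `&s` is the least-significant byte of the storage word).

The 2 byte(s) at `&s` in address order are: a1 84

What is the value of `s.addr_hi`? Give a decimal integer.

[0]=0xa1 [1]=0x84 (little-endian) → word 0x84a1
addr_hi:7 @ bit 0 → (0x84a1>>0)&0x7f = 0x21  ←
lvl:2 @ bit 7 → (0x84a1>>7)&0x3 = 0x1
cnt:2 @ bit 9 → (0x84a1>>9)&0x3 = 0x2
bank:2 @ bit 11 → (0x84a1>>11)&0x3 = 0x0
seq:1 @ bit 13 → (0x84a1>>13)&0x1 = 0x0
state:2 @ bit 14 → (0x84a1>>14)&0x3 = 0x2

33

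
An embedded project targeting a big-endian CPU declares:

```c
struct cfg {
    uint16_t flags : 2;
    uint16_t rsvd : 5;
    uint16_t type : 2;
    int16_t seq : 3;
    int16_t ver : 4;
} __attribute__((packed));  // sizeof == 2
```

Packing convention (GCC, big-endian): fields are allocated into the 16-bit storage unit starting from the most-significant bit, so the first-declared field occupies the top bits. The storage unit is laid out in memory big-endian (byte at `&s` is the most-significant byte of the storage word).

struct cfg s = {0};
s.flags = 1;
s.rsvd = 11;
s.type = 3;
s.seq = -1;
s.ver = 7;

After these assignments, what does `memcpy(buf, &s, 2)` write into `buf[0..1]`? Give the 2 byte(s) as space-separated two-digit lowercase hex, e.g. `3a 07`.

flags:2 = 1 → 0x1 << 14 → word 0x4000
rsvd:5 = 11 → 0xb << 9 → word 0x5600
type:2 = 3 → 0x3 << 7 → word 0x5780
seq:3 = -1 → 0x7 << 4 → word 0x57f0
ver:4 = 7 → 0x7 << 0 → word 0x57f7
word = 0x57f7 → big-endian bytes:
  [0]=0x57  [1]=0xf7

57 f7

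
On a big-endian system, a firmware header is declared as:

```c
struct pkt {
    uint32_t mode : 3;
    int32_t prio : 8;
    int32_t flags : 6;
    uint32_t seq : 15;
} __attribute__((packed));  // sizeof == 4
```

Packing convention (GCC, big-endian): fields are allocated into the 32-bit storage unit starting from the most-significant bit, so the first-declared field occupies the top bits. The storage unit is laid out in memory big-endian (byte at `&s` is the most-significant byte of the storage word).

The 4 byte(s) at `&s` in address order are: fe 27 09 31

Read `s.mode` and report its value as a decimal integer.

[0]=0xfe [1]=0x27 [2]=0x09 [3]=0x31 (big-endian) → word 0xfe270931
mode [29+:3] = (word>>29) & 0x7 = 7  ←
prio [21+:8] = (word>>21) & 0xff = 241
flags [15+:6] = (word>>15) & 0x3f = 14
seq [0+:15] = (word>>0) & 0x7fff = 2353

7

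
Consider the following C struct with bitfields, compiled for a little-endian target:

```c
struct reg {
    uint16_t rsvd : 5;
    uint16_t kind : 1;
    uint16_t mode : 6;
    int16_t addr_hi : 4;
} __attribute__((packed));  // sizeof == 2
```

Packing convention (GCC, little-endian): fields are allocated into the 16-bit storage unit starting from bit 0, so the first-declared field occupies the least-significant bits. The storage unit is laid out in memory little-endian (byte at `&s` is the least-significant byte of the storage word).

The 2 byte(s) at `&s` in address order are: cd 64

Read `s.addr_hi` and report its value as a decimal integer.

6

[0]=0xcd [1]=0x64 (little-endian) → word 0x64cd
rsvd:5 @ bit 0 → (0x64cd>>0)&0x1f = 0xd
kind:1 @ bit 5 → (0x64cd>>5)&0x1 = 0x0
mode:6 @ bit 6 → (0x64cd>>6)&0x3f = 0x13
addr_hi:4 @ bit 12 → (0x64cd>>12)&0xf = 0x6  ←
addr_hi signed 4b, MSB=0: value = 6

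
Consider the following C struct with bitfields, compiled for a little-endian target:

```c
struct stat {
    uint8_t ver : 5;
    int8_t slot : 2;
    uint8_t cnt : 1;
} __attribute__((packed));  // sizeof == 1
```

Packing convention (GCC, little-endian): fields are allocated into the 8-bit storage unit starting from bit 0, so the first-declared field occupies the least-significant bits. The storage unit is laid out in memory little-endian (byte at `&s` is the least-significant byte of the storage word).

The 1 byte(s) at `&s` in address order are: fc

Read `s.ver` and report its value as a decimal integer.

28

[0]=0xfc (little-endian) → word 0xfc
ver:5 @ bit 0 → (0xfc>>0)&0x1f = 0x1c  ←
slot:2 @ bit 5 → (0xfc>>5)&0x3 = 0x3
cnt:1 @ bit 7 → (0xfc>>7)&0x1 = 0x1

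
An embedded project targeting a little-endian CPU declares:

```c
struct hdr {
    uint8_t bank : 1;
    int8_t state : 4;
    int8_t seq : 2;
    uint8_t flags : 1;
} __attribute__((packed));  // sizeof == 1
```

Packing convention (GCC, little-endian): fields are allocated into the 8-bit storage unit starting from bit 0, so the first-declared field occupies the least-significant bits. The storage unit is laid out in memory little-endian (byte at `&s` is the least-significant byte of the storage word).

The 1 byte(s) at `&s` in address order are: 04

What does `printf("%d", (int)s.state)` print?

[0]=0x04 (little-endian) → word 0x04
bank [0+:1] = (word>>0) & 0x1 = 0
state [1+:4] = (word>>1) & 0xf = 2  ←
seq [5+:2] = (word>>5) & 0x3 = 0
flags [7+:1] = (word>>7) & 0x1 = 0
state signed 4b, MSB=0: value = 2

2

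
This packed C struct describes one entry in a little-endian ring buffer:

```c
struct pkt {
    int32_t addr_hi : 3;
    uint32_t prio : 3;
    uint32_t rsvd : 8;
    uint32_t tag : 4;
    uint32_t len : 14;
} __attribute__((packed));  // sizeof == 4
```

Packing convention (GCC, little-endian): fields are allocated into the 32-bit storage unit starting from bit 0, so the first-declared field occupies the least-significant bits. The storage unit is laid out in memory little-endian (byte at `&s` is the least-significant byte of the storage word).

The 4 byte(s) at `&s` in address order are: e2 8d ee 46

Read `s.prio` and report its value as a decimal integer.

4

[0]=0xe2 [1]=0x8d [2]=0xee [3]=0x46 (little-endian) → word 0x46ee8de2
addr_hi:3 @ bit 0 → (0x46ee8de2>>0)&0x7 = 0x2
prio:3 @ bit 3 → (0x46ee8de2>>3)&0x7 = 0x4  ←
rsvd:8 @ bit 6 → (0x46ee8de2>>6)&0xff = 0x37
tag:4 @ bit 14 → (0x46ee8de2>>14)&0xf = 0xa
len:14 @ bit 18 → (0x46ee8de2>>18)&0x3fff = 0x11bb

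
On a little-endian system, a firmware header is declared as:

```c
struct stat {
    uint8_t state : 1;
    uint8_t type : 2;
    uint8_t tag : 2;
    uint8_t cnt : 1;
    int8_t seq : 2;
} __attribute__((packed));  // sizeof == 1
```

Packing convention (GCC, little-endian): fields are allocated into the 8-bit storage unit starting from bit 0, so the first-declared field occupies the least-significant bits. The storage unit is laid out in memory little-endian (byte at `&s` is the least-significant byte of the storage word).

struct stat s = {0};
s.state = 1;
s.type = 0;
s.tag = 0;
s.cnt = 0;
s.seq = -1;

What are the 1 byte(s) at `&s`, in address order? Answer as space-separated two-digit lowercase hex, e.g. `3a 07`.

state (1b) val=1 bits=0x1 at bit 0: 0x01
type (2b) val=0 bits=0x0 at bit 1: 0x01
tag (2b) val=0 bits=0x0 at bit 3: 0x01
cnt (1b) val=0 bits=0x0 at bit 5: 0x01
seq (2b) val=-1 bits=0x3 at bit 6: 0xc1
word = 0xc1 → little-endian bytes:
  [0]=0xc1

c1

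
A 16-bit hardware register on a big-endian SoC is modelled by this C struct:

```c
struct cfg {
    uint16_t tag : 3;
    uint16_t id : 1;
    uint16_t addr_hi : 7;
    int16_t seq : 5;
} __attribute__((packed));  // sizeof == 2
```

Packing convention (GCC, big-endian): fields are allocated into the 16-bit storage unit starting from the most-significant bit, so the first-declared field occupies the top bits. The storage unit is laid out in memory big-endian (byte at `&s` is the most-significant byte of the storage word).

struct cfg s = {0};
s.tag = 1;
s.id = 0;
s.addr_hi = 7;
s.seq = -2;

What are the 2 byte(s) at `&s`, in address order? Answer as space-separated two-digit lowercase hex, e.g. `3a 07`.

20 fe

tag:3 = 1 → 0x1 << 13 → word 0x2000
id:1 = 0 → 0x0 << 12 → word 0x2000
addr_hi:7 = 7 → 0x7 << 5 → word 0x20e0
seq:5 = -2 → 0x1e << 0 → word 0x20fe
word = 0x20fe → big-endian bytes:
  [0]=0x20  [1]=0xfe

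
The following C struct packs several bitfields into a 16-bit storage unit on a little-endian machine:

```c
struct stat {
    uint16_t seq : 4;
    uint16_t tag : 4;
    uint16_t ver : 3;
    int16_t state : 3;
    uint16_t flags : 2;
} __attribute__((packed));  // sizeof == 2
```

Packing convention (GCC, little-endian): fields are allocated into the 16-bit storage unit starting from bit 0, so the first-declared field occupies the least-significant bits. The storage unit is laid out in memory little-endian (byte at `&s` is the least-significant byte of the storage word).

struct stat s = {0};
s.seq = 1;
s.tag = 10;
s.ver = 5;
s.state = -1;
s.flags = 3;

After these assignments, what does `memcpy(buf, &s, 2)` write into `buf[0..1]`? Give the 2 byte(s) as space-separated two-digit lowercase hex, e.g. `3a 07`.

[0+:4] seq=1 & 0xf = 0x1; word=0x0001
[4+:4] tag=10 & 0xf = 0xa; word=0x00a1
[8+:3] ver=5 & 0x7 = 0x5; word=0x05a1
[11+:3] state=-1 & 0x7 = 0x7; word=0x3da1
[14+:2] flags=3 & 0x3 = 0x3; word=0xfda1
word = 0xfda1 → little-endian bytes:
  [0]=0xa1  [1]=0xfd

a1 fd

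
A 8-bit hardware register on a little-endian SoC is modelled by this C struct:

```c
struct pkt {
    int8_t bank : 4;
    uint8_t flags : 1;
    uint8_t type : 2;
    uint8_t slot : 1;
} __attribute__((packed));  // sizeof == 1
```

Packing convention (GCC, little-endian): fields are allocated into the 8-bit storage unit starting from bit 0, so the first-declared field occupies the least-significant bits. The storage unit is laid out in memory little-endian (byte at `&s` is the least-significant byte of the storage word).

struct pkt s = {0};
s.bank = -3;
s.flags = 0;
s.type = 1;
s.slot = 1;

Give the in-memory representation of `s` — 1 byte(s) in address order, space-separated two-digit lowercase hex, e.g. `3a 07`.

ad

bank:4 = -3 → 0xd << 0 → word 0x0d
flags:1 = 0 → 0x0 << 4 → word 0x0d
type:2 = 1 → 0x1 << 5 → word 0x2d
slot:1 = 1 → 0x1 << 7 → word 0xad
word = 0xad → little-endian bytes:
  [0]=0xad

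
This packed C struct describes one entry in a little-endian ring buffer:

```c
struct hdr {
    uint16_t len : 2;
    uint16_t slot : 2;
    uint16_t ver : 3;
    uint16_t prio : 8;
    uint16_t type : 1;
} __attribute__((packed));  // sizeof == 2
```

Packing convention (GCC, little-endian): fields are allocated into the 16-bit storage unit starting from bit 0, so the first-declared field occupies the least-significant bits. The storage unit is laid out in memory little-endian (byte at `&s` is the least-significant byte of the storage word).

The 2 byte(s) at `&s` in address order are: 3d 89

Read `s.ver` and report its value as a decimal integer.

[0]=0x3d [1]=0x89 (little-endian) → word 0x893d
len:2 @ bit 0 → (0x893d>>0)&0x3 = 0x1
slot:2 @ bit 2 → (0x893d>>2)&0x3 = 0x3
ver:3 @ bit 4 → (0x893d>>4)&0x7 = 0x3  ←
prio:8 @ bit 7 → (0x893d>>7)&0xff = 0x12
type:1 @ bit 15 → (0x893d>>15)&0x1 = 0x1

3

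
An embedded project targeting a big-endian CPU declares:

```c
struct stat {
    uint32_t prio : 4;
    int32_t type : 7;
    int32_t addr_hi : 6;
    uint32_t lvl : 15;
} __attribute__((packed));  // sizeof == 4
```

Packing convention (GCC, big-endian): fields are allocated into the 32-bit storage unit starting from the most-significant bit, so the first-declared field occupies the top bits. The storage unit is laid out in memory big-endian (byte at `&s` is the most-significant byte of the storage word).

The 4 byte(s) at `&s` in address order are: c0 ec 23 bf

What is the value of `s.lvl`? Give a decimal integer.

[0]=0xc0 [1]=0xec [2]=0x23 [3]=0xbf (big-endian) → word 0xc0ec23bf
prio:4 @ bit 28 → (0xc0ec23bf>>28)&0xf = 0xc
type:7 @ bit 21 → (0xc0ec23bf>>21)&0x7f = 0x7
addr_hi:6 @ bit 15 → (0xc0ec23bf>>15)&0x3f = 0x18
lvl:15 @ bit 0 → (0xc0ec23bf>>0)&0x7fff = 0x23bf  ←

9151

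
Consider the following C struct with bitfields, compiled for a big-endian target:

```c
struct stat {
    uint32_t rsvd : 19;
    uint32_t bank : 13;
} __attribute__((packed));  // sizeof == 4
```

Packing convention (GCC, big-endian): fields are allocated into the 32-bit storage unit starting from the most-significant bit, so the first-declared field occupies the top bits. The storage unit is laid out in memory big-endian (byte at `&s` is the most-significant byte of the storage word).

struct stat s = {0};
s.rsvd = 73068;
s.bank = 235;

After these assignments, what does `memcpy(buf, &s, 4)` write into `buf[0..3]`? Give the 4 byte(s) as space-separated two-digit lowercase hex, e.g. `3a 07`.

rsvd:19 = 73068 → 0x11d6c << 13 → word 0x23ad8000
bank:13 = 235 → 0xeb << 0 → word 0x23ad80eb
word = 0x23ad80eb → big-endian bytes:
  [0]=0x23  [1]=0xad  [2]=0x80  [3]=0xeb

23 ad 80 eb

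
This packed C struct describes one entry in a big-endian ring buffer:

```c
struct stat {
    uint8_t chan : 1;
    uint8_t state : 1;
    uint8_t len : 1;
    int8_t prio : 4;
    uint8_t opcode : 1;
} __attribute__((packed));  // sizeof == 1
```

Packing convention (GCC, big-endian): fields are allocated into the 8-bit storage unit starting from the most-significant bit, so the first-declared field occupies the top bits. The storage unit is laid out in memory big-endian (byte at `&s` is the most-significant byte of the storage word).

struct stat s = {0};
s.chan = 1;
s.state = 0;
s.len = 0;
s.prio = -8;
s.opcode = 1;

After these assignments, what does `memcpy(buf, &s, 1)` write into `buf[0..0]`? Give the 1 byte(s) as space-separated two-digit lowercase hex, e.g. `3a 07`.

91

[7+:1] chan=1 & 0x1 = 0x1; word=0x80
[6+:1] state=0 & 0x1 = 0x0; word=0x80
[5+:1] len=0 & 0x1 = 0x0; word=0x80
[1+:4] prio=-8 & 0xf = 0x8; word=0x90
[0+:1] opcode=1 & 0x1 = 0x1; word=0x91
word = 0x91 → big-endian bytes:
  [0]=0x91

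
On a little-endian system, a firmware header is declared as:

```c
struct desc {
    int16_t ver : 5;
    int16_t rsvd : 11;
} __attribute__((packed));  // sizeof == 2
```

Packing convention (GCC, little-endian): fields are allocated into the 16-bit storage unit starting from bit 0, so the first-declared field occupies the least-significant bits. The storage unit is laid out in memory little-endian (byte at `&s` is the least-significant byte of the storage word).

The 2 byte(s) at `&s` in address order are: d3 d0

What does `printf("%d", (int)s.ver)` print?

-13

[0]=0xd3 [1]=0xd0 (little-endian) → word 0xd0d3
ver:5 @ bit 0 → (0xd0d3>>0)&0x1f = 0x13  ←
rsvd:11 @ bit 5 → (0xd0d3>>5)&0x7ff = 0x686
ver signed 5b, MSB=1: 19 - 32 = -13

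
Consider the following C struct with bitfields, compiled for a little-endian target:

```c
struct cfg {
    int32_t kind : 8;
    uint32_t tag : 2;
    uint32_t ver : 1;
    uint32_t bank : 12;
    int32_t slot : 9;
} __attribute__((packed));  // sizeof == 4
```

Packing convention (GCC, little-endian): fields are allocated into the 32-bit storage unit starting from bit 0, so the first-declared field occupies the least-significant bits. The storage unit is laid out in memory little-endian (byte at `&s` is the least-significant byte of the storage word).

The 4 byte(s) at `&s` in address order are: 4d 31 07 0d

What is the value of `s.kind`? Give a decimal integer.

77

[0]=0x4d [1]=0x31 [2]=0x07 [3]=0x0d (little-endian) → word 0x0d07314d
kind [0+:8] = (word>>0) & 0xff = 77  ←
tag [8+:2] = (word>>8) & 0x3 = 1
ver [10+:1] = (word>>10) & 0x1 = 0
bank [11+:12] = (word>>11) & 0xfff = 230
slot [23+:9] = (word>>23) & 0x1ff = 26
kind signed 8b, MSB=0: value = 77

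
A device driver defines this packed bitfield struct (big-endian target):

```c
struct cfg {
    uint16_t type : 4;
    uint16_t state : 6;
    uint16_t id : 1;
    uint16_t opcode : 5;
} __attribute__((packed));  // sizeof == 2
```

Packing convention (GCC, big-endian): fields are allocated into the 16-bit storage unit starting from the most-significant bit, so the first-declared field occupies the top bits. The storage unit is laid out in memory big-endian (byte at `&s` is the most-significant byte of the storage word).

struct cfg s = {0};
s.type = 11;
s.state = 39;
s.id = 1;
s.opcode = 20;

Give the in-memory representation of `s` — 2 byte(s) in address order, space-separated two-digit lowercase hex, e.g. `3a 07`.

b9 f4

type (4b) val=11 bits=0xb at bit 12: 0xb000
state (6b) val=39 bits=0x27 at bit 6: 0xb9c0
id (1b) val=1 bits=0x1 at bit 5: 0xb9e0
opcode (5b) val=20 bits=0x14 at bit 0: 0xb9f4
word = 0xb9f4 → big-endian bytes:
  [0]=0xb9  [1]=0xf4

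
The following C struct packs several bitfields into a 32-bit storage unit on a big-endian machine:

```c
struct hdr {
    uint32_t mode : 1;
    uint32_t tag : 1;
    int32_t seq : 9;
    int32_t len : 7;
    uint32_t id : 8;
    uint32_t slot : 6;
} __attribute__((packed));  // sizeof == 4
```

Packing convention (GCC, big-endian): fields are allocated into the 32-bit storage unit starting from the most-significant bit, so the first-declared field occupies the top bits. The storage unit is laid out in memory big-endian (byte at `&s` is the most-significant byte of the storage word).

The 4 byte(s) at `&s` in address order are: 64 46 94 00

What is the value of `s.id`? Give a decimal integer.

[0]=0x64 [1]=0x46 [2]=0x94 [3]=0x00 (big-endian) → word 0x64469400
mode:1 @ bit 31 → (0x64469400>>31)&0x1 = 0x0
tag:1 @ bit 30 → (0x64469400>>30)&0x1 = 0x1
seq:9 @ bit 21 → (0x64469400>>21)&0x1ff = 0x122
len:7 @ bit 14 → (0x64469400>>14)&0x7f = 0x1a
id:8 @ bit 6 → (0x64469400>>6)&0xff = 0x50  ←
slot:6 @ bit 0 → (0x64469400>>0)&0x3f = 0x0

80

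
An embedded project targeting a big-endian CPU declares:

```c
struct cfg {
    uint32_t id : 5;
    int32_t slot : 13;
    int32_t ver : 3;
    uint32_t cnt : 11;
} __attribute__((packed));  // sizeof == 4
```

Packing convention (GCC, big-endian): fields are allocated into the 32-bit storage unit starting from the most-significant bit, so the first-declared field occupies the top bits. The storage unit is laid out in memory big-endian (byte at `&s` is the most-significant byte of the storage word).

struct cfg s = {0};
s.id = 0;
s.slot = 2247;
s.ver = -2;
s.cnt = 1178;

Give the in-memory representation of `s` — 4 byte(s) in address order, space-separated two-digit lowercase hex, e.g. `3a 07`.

02 31 f4 9a

id (5b) val=0 bits=0x0 at bit 27: 0x00000000
slot (13b) val=2247 bits=0x8c7 at bit 14: 0x0231c000
ver (3b) val=-2 bits=0x6 at bit 11: 0x0231f000
cnt (11b) val=1178 bits=0x49a at bit 0: 0x0231f49a
word = 0x0231f49a → big-endian bytes:
  [0]=0x02  [1]=0x31  [2]=0xf4  [3]=0x9a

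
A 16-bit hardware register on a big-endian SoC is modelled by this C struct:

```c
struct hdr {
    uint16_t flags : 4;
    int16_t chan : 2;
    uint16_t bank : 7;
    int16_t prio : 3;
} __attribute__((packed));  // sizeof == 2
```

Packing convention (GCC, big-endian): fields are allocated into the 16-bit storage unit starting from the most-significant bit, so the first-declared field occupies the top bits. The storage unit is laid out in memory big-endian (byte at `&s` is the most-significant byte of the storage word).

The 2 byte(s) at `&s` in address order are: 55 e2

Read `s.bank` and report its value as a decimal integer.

60

[0]=0x55 [1]=0xe2 (big-endian) → word 0x55e2
flags [12+:4] = (word>>12) & 0xf = 5
chan [10+:2] = (word>>10) & 0x3 = 1
bank [3+:7] = (word>>3) & 0x7f = 60  ←
prio [0+:3] = (word>>0) & 0x7 = 2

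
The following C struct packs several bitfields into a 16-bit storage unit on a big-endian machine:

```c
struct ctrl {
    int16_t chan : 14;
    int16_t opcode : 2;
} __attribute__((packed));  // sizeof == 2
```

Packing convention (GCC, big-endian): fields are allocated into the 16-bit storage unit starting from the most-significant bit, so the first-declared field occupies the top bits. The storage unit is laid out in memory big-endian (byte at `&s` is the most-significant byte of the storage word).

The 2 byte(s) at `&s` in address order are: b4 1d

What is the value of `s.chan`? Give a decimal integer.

[0]=0xb4 [1]=0x1d (big-endian) → word 0xb41d
chan [2+:14] = (word>>2) & 0x3fff = 11527  ←
opcode [0+:2] = (word>>0) & 0x3 = 1
chan signed 14b, MSB=1: 11527 - 16384 = -4857

-4857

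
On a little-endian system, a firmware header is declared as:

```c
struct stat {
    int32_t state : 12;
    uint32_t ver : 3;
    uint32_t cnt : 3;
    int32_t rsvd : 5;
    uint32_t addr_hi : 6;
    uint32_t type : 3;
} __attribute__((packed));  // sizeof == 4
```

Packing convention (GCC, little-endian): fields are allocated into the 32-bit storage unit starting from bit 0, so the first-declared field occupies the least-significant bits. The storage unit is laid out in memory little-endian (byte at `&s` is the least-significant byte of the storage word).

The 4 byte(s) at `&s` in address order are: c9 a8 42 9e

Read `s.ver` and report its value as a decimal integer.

[0]=0xc9 [1]=0xa8 [2]=0x42 [3]=0x9e (little-endian) → word 0x9e42a8c9
state [0+:12] = (word>>0) & 0xfff = 2249
ver [12+:3] = (word>>12) & 0x7 = 2  ←
cnt [15+:3] = (word>>15) & 0x7 = 5
rsvd [18+:5] = (word>>18) & 0x1f = 16
addr_hi [23+:6] = (word>>23) & 0x3f = 60
type [29+:3] = (word>>29) & 0x7 = 4

2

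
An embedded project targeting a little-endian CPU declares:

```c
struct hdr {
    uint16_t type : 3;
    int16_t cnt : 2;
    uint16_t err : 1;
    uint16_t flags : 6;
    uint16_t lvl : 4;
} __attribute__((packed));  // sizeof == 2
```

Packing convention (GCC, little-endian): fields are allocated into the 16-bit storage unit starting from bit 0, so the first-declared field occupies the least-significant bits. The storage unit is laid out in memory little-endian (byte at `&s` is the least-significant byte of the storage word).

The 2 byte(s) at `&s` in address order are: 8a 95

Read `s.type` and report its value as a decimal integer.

2

[0]=0x8a [1]=0x95 (little-endian) → word 0x958a
type:3 @ bit 0 → (0x958a>>0)&0x7 = 0x2  ←
cnt:2 @ bit 3 → (0x958a>>3)&0x3 = 0x1
err:1 @ bit 5 → (0x958a>>5)&0x1 = 0x0
flags:6 @ bit 6 → (0x958a>>6)&0x3f = 0x16
lvl:4 @ bit 12 → (0x958a>>12)&0xf = 0x9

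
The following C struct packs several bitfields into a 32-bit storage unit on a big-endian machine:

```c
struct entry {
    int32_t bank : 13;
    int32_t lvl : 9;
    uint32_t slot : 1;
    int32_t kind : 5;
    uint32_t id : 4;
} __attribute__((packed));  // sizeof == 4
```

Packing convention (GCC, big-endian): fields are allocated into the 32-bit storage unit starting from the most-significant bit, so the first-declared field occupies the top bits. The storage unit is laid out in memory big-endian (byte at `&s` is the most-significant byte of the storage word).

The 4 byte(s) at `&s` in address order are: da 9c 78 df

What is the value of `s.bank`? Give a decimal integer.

-1197

[0]=0xda [1]=0x9c [2]=0x78 [3]=0xdf (big-endian) → word 0xda9c78df
bank [19+:13] = (word>>19) & 0x1fff = 6995  ←
lvl [10+:9] = (word>>10) & 0x1ff = 286
slot [9+:1] = (word>>9) & 0x1 = 0
kind [4+:5] = (word>>4) & 0x1f = 13
id [0+:4] = (word>>0) & 0xf = 15
bank signed 13b, MSB=1: 6995 - 8192 = -1197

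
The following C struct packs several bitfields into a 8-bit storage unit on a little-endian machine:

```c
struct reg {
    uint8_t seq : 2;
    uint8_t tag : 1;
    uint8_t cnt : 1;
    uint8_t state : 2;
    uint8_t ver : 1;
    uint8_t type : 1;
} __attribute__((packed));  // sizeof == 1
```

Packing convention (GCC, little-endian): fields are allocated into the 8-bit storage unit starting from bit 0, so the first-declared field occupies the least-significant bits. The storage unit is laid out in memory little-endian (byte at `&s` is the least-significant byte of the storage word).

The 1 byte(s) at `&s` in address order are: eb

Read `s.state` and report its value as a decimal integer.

[0]=0xeb (little-endian) → word 0xeb
seq:2 @ bit 0 → (0xeb>>0)&0x3 = 0x3
tag:1 @ bit 2 → (0xeb>>2)&0x1 = 0x0
cnt:1 @ bit 3 → (0xeb>>3)&0x1 = 0x1
state:2 @ bit 4 → (0xeb>>4)&0x3 = 0x2  ←
ver:1 @ bit 6 → (0xeb>>6)&0x1 = 0x1
type:1 @ bit 7 → (0xeb>>7)&0x1 = 0x1

2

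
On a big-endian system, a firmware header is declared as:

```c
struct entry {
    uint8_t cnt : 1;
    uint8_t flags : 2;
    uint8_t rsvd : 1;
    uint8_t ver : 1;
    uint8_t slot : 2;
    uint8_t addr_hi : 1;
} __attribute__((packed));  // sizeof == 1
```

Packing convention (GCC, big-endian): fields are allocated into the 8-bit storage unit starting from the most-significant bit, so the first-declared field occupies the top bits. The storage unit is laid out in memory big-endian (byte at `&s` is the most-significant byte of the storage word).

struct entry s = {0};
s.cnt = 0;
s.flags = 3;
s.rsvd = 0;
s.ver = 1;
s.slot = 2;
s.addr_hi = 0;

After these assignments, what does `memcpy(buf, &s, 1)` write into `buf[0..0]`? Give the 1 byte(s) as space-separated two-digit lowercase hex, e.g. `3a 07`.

[7+:1] cnt=0 & 0x1 = 0x0; word=0x00
[5+:2] flags=3 & 0x3 = 0x3; word=0x60
[4+:1] rsvd=0 & 0x1 = 0x0; word=0x60
[3+:1] ver=1 & 0x1 = 0x1; word=0x68
[1+:2] slot=2 & 0x3 = 0x2; word=0x6c
[0+:1] addr_hi=0 & 0x1 = 0x0; word=0x6c
word = 0x6c → big-endian bytes:
  [0]=0x6c

6c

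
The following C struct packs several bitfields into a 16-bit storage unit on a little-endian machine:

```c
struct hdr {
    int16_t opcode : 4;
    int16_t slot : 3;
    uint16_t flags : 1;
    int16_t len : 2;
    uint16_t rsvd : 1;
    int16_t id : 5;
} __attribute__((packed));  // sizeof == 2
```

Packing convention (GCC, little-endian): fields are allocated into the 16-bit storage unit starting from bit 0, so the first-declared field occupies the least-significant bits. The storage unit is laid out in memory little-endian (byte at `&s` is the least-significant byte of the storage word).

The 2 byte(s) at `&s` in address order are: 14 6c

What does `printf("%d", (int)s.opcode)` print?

[0]=0x14 [1]=0x6c (little-endian) → word 0x6c14
opcode:4 @ bit 0 → (0x6c14>>0)&0xf = 0x4  ←
slot:3 @ bit 4 → (0x6c14>>4)&0x7 = 0x1
flags:1 @ bit 7 → (0x6c14>>7)&0x1 = 0x0
len:2 @ bit 8 → (0x6c14>>8)&0x3 = 0x0
rsvd:1 @ bit 10 → (0x6c14>>10)&0x1 = 0x1
id:5 @ bit 11 → (0x6c14>>11)&0x1f = 0xd
opcode signed 4b, MSB=0: value = 4

4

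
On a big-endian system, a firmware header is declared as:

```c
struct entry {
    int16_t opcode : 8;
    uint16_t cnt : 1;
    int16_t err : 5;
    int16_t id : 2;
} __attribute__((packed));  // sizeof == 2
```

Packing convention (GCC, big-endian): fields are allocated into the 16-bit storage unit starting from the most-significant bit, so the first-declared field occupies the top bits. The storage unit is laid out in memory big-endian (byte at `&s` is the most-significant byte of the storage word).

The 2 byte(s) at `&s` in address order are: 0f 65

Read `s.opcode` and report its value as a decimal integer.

[0]=0x0f [1]=0x65 (big-endian) → word 0x0f65
opcode:8 @ bit 8 → (0x0f65>>8)&0xff = 0xf  ←
cnt:1 @ bit 7 → (0x0f65>>7)&0x1 = 0x0
err:5 @ bit 2 → (0x0f65>>2)&0x1f = 0x19
id:2 @ bit 0 → (0x0f65>>0)&0x3 = 0x1
opcode signed 8b, MSB=0: value = 15

15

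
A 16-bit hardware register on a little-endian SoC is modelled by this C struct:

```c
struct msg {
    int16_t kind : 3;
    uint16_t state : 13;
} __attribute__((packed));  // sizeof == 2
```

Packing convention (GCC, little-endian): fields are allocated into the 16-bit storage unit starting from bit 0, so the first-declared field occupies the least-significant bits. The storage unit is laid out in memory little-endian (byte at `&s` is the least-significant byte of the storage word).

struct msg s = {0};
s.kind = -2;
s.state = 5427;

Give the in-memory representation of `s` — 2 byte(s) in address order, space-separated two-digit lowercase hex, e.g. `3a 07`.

kind (3b) val=-2 bits=0x6 at bit 0: 0x0006
state (13b) val=5427 bits=0x1533 at bit 3: 0xa99e
word = 0xa99e → little-endian bytes:
  [0]=0x9e  [1]=0xa9

9e a9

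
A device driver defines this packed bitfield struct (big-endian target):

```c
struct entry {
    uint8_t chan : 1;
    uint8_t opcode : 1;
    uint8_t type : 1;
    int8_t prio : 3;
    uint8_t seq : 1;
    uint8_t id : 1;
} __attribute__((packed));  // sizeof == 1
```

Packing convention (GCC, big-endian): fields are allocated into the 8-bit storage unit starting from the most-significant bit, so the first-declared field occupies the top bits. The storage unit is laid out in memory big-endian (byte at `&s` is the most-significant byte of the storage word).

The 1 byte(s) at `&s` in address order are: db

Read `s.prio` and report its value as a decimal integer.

[0]=0xdb (big-endian) → word 0xdb
chan:1 @ bit 7 → (0xdb>>7)&0x1 = 0x1
opcode:1 @ bit 6 → (0xdb>>6)&0x1 = 0x1
type:1 @ bit 5 → (0xdb>>5)&0x1 = 0x0
prio:3 @ bit 2 → (0xdb>>2)&0x7 = 0x6  ←
seq:1 @ bit 1 → (0xdb>>1)&0x1 = 0x1
id:1 @ bit 0 → (0xdb>>0)&0x1 = 0x1
prio signed 3b, MSB=1: 6 - 8 = -2

-2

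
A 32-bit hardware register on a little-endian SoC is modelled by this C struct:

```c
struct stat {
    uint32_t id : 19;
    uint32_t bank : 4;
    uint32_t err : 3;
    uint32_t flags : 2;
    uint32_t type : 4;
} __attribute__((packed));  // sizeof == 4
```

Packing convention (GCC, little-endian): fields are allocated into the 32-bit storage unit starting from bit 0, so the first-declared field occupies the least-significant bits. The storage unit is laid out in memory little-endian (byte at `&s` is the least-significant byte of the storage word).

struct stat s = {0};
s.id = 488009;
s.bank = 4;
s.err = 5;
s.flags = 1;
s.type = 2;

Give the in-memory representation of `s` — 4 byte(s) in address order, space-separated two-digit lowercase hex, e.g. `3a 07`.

[0+:19] id=488009 & 0x7ffff = 0x77249; word=0x00077249
[19+:4] bank=4 & 0xf = 0x4; word=0x00277249
[23+:3] err=5 & 0x7 = 0x5; word=0x02a77249
[26+:2] flags=1 & 0x3 = 0x1; word=0x06a77249
[28+:4] type=2 & 0xf = 0x2; word=0x26a77249
word = 0x26a77249 → little-endian bytes:
  [0]=0x49  [1]=0x72  [2]=0xa7  [3]=0x26

49 72 a7 26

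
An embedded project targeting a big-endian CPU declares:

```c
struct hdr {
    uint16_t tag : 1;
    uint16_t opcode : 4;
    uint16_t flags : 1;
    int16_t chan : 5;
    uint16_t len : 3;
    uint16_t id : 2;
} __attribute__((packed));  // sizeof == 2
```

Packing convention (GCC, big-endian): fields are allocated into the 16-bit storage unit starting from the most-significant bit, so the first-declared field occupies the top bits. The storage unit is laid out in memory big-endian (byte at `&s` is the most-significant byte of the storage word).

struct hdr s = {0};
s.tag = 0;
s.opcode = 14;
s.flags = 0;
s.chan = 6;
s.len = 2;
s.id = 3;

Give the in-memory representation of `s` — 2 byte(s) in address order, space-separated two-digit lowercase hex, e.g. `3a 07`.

tag (1b) val=0 bits=0x0 at bit 15: 0x0000
opcode (4b) val=14 bits=0xe at bit 11: 0x7000
flags (1b) val=0 bits=0x0 at bit 10: 0x7000
chan (5b) val=6 bits=0x6 at bit 5: 0x70c0
len (3b) val=2 bits=0x2 at bit 2: 0x70c8
id (2b) val=3 bits=0x3 at bit 0: 0x70cb
word = 0x70cb → big-endian bytes:
  [0]=0x70  [1]=0xcb

70 cb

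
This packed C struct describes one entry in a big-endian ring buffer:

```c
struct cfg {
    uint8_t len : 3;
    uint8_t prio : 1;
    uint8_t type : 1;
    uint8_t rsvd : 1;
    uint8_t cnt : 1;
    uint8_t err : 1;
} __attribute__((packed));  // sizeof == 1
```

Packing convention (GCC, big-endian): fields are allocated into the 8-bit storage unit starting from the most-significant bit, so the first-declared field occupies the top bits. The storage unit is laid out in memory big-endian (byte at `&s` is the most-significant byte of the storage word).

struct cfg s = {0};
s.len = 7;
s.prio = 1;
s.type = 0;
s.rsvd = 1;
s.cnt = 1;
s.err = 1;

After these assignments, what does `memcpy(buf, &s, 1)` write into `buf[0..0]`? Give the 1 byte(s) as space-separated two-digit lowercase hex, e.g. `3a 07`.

[5+:3] len=7 & 0x7 = 0x7; word=0xe0
[4+:1] prio=1 & 0x1 = 0x1; word=0xf0
[3+:1] type=0 & 0x1 = 0x0; word=0xf0
[2+:1] rsvd=1 & 0x1 = 0x1; word=0xf4
[1+:1] cnt=1 & 0x1 = 0x1; word=0xf6
[0+:1] err=1 & 0x1 = 0x1; word=0xf7
word = 0xf7 → big-endian bytes:
  [0]=0xf7

f7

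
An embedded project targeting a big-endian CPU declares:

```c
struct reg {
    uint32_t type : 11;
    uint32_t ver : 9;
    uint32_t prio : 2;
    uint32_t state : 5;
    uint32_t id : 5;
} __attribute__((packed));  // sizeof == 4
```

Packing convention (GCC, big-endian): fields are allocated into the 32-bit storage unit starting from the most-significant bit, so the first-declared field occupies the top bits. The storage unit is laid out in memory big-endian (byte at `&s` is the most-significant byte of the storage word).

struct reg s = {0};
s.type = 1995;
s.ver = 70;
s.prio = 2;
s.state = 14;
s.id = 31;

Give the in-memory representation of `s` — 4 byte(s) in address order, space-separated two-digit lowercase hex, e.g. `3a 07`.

type (11b) val=1995 bits=0x7cb at bit 21: 0xf9600000
ver (9b) val=70 bits=0x46 at bit 12: 0xf9646000
prio (2b) val=2 bits=0x2 at bit 10: 0xf9646800
state (5b) val=14 bits=0xe at bit 5: 0xf96469c0
id (5b) val=31 bits=0x1f at bit 0: 0xf96469df
word = 0xf96469df → big-endian bytes:
  [0]=0xf9  [1]=0x64  [2]=0x69  [3]=0xdf

f9 64 69 df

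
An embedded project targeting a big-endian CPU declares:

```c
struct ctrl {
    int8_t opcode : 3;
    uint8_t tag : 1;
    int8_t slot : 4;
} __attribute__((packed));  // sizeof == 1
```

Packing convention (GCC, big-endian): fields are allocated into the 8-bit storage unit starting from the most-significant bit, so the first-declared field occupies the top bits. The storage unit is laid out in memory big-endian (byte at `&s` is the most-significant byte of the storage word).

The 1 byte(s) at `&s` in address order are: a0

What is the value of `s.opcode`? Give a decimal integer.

-3

[0]=0xa0 (big-endian) → word 0xa0
opcode:3 @ bit 5 → (0xa0>>5)&0x7 = 0x5  ←
tag:1 @ bit 4 → (0xa0>>4)&0x1 = 0x0
slot:4 @ bit 0 → (0xa0>>0)&0xf = 0x0
opcode signed 3b, MSB=1: 5 - 8 = -3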